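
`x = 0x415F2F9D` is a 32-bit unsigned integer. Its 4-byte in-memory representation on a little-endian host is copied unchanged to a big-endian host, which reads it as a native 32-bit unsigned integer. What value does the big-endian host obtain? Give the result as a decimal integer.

Stored little-endian, the bytes at ascending addresses are 9D 2F 5F 41.
Read back as big-endian, the last byte is least significant, giving 0x9D2F5F41.
0x9D2F5F41 = 2637127489.

2637127489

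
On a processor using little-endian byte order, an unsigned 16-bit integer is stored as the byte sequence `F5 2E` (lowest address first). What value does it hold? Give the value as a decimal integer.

12021

Little-endian stores the least-significant byte at the lowest address.
Reassemble most-significant byte first: 2E F5 → 0x2EF5.
0x2EF5 = 12021.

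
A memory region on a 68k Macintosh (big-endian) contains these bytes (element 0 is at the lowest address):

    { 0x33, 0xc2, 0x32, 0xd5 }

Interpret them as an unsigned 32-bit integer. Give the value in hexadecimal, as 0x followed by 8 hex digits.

0x33C232D5

Big-endian: lowest address holds the most-significant byte.
The bytes are already most-significant first: 0x33C232D5.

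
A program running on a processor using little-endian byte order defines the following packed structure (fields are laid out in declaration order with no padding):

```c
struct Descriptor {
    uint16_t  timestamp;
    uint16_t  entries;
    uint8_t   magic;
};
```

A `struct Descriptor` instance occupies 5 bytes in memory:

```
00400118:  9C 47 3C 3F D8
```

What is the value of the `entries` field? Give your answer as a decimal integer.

`entries` follows `timestamp` (2 bytes), so it starts at byte offset 2 and occupies 2 bytes.
Bytes at offsets 2..3: 3C 3F.
In little-endian order the low byte comes first in memory.
Reassemble most-significant byte first: 3F 3C → 0x3F3C.
0x3F3C = 16188.

16188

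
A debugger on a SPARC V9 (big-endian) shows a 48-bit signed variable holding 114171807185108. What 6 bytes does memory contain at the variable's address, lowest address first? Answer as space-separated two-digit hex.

67 D6 B2 02 B8 D4

114171807185108 in hexadecimal, padded to 48 bits, is 0x67D6B202B8D4.
Split into bytes (most-significant first): 67 D6 B2 02 B8 D4.
In big-endian order the high byte comes first in memory.
So the memory order matches the most-significant-first order: 67 D6 B2 02 B8 D4.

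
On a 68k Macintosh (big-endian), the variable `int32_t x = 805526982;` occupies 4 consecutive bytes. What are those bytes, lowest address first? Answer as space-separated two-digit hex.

805526982 in hexadecimal, padded to 32 bits, is 0x30035DC6.
Split into bytes (most-significant first): 30 03 5D C6.
Big-endian stores the most-significant byte at the lowest address.
So the memory order matches the most-significant-first order: 30 03 5D C6.

30 03 5D C6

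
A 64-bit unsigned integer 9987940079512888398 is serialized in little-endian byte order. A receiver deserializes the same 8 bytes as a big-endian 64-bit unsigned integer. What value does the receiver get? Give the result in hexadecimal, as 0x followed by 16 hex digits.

9987940079512888398 in 64-bit hexadecimal is 0x8A9C4A957D40A44E.
Stored little-endian, the bytes at ascending addresses are 4E A4 40 7D 95 4A 9C 8A.
Read back as big-endian, the last byte is least significant, giving 0x4EA4407D954A9C8A.

0x4EA4407D954A9C8A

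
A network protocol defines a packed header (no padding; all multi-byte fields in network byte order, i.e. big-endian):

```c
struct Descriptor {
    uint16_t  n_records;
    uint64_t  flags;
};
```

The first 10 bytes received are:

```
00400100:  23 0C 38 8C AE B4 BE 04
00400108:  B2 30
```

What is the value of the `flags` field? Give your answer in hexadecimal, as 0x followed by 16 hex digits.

0x388CAEB4BE04B230

`flags` follows `n_records` (2 bytes), so it starts at byte offset 2 and occupies 8 bytes.
Bytes at offsets 2..9: 38 8C AE B4 BE 04 B2 30.
Big-endian: lowest address holds the most-significant byte.
The bytes are already most-significant first: 0x388CAEB4BE04B230.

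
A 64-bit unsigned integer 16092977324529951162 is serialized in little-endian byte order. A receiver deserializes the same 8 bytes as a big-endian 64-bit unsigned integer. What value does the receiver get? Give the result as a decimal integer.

13412008619683960287

16092977324529951162 in 64-bit hexadecimal is 0xDF55BD9CC70621BA.
Stored little-endian, the bytes at ascending addresses are BA 21 06 C7 9C BD 55 DF.
Read back as big-endian, the last byte is least significant, giving 0xBA2106C79CBD55DF.
0xBA2106C79CBD55DF = 13412008619683960287.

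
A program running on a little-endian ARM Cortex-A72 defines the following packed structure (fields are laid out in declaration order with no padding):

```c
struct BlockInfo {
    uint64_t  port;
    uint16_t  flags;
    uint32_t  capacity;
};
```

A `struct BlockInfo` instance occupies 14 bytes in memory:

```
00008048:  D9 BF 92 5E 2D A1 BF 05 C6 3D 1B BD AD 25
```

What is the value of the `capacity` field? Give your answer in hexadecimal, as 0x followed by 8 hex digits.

`capacity` follows `port` (8 B), `flags` (2 B), so it starts at offset 8 + 2 = 10 and occupies 4 bytes.
Bytes at offsets 10..13: 1B BD AD 25.
In little-endian order the low byte comes first in memory.
Reassemble most-significant byte first: 25 AD BD 1B → 0x25ADBD1B.

0x25ADBD1B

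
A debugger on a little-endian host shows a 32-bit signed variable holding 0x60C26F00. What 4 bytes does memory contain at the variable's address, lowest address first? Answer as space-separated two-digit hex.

Split into bytes (most-significant first): 60 C2 6F 00.
In little-endian order the low byte comes first in memory.
So at ascending addresses the bytes are 00 6F C2 60.

00 6F C2 60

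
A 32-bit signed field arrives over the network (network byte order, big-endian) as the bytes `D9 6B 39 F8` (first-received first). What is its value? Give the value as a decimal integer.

Big-endian stores the most-significant byte at the lowest address.
The bytes are already most-significant first: 0xD96B39F8.
Top bit is set, so as a signed 32-bit value this is 0xD96B39F8 − 2^32 = -647284232.

-647284232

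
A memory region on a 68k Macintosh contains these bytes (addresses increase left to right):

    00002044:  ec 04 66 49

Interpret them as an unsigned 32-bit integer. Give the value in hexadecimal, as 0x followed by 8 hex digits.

0xEC046649

Big-endian stores the most-significant byte at the lowest address.
The bytes are already most-significant first: 0xEC046649.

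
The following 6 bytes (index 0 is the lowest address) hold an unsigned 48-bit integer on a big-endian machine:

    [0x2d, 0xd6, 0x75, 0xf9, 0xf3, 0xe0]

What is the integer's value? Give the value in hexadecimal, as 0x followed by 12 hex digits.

0x2DD675F9F3E0

In big-endian order the high byte comes first in memory.
The bytes are already most-significant first: 0x2DD675F9F3E0.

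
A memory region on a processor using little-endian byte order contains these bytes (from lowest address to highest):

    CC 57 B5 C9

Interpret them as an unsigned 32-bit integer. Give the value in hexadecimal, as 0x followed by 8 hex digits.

0xC9B557CC

Little-endian stores the least-significant byte at the lowest address.
Reassemble most-significant byte first: C9 B5 57 CC → 0xC9B557CC.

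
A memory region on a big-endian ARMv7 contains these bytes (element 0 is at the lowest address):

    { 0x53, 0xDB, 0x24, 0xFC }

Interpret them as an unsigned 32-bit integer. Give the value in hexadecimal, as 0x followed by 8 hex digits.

In big-endian order the high byte comes first in memory.
The bytes are already most-significant first: 0x53DB24FC.

0x53DB24FC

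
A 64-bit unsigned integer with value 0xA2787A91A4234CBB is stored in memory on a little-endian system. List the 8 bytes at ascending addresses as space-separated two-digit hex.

Split into bytes (most-significant first): A2 78 7A 91 A4 23 4C BB.
Little-endian: lowest address holds the least-significant byte.
So at ascending addresses the bytes are BB 4C 23 A4 91 7A 78 A2.

BB 4C 23 A4 91 7A 78 A2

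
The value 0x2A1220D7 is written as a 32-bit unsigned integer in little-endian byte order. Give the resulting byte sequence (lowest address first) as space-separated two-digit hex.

Split into bytes (most-significant first): 2A 12 20 D7.
In little-endian order the low byte comes first in memory.
So at ascending addresses the bytes are D7 20 12 2A.

D7 20 12 2A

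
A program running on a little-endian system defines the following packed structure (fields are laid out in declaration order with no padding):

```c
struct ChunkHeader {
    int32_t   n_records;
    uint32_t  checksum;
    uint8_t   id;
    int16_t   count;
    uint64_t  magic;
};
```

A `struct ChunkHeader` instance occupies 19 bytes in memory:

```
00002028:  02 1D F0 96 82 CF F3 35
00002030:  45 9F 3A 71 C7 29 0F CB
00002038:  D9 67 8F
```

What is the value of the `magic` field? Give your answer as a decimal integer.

10333467336180877169

`magic` follows `n_records` (4 B), `checksum` (4 B), `id` (1 B), `count` (2 B), so it starts at offset 4 + 4 + 1 + 2 = 11 and occupies 8 bytes.
Bytes at offsets 11..18: 71 C7 29 0F CB D9 67 8F.
Little-endian: lowest address holds the least-significant byte.
Reassemble most-significant byte first: 8F 67 D9 CB 0F 29 C7 71 → 0x8F67D9CB0F29C771.
0x8F67D9CB0F29C771 = 10333467336180877169.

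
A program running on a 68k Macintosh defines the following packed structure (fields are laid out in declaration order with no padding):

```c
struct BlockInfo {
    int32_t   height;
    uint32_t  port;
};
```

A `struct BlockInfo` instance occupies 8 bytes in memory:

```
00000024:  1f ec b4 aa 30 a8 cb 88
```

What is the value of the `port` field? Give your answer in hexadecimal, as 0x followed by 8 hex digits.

`port` follows `height` (4 bytes), so it starts at byte offset 4 and occupies 4 bytes.
Bytes at offsets 4..7: 30 A8 CB 88.
In big-endian order the high byte comes first in memory.
The bytes are already most-significant first: 0x30A8CB88.

0x30A8CB88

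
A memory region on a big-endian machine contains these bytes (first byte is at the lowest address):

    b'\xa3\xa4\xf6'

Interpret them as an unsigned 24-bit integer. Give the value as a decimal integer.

Big-endian: lowest address holds the most-significant byte.
The bytes are already most-significant first: 0xA3A4F6.
0xA3A4F6 = 10724598.

10724598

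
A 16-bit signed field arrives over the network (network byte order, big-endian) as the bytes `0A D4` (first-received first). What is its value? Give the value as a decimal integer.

2772

Big-endian stores the most-significant byte at the lowest address.
The bytes are already most-significant first: 0x0AD4.
0x0AD4 = 2772.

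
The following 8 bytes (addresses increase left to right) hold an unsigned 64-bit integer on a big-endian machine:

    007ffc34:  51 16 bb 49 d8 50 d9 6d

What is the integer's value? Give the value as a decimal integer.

5843063492395981165

In big-endian order the high byte comes first in memory.
The bytes are already most-significant first: 0x5116BB49D850D96D.
0x5116BB49D850D96D = 5843063492395981165.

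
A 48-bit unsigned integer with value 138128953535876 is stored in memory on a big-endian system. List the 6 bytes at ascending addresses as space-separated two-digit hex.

138128953535876 in hexadecimal, padded to 48 bits, is 0x7DA0A7356D84.
Split into bytes (most-significant first): 7D A0 A7 35 6D 84.
Big-endian: lowest address holds the most-significant byte.
So the memory order matches the most-significant-first order: 7D A0 A7 35 6D 84.

7D A0 A7 35 6D 84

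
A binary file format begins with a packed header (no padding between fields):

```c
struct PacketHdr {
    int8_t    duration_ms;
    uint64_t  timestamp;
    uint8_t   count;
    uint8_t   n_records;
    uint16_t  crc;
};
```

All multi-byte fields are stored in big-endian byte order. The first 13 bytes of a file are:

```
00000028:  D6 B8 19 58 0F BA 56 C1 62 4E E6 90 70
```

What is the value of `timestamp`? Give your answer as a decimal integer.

`timestamp` follows `duration_ms` (1 byte), so it starts at byte offset 1 and occupies 8 bytes.
Bytes at offsets 1..8: B8 19 58 0F BA 56 C1 62.
In big-endian order the high byte comes first in memory.
The bytes are already most-significant first: 0xB819580FBA56C162.
0xB819580FBA56C162 = 13265731001970508130.

13265731001970508130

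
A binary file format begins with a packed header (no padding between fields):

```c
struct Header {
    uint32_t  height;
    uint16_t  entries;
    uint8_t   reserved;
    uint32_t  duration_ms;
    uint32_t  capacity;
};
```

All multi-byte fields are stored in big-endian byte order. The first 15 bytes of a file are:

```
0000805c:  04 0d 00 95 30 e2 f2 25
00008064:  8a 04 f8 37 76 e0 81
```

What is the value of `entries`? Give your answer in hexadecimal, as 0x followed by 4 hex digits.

`entries` follows `height` (4 bytes), so it starts at byte offset 4 and occupies 2 bytes.
Bytes at offsets 4..5: 30 E2.
Big-endian: lowest address holds the most-significant byte.
The bytes are already most-significant first: 0x30E2.

0x30E2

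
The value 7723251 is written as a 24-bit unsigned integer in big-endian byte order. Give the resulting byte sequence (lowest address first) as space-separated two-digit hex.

7723251 in hexadecimal, padded to 24 bits, is 0x75D8F3.
Split into bytes (most-significant first): 75 D8 F3.
In big-endian order the high byte comes first in memory.
So the memory order matches the most-significant-first order: 75 D8 F3.

75 D8 F3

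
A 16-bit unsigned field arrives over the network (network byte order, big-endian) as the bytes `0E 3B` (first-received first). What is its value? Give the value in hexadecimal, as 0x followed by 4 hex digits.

0x0E3B

In big-endian order the high byte comes first in memory.
The bytes are already most-significant first: 0x0E3B.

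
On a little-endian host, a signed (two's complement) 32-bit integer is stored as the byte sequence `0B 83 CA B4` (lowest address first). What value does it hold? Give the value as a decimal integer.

-1261796597

Little-endian stores the least-significant byte at the lowest address.
Reassemble most-significant byte first: B4 CA 83 0B → 0xB4CA830B.
Top bit is set, so as a signed 32-bit value this is 0xB4CA830B − 2^32 = -1261796597.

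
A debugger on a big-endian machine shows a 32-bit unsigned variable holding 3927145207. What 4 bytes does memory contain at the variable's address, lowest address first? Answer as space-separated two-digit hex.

3927145207 in hexadecimal, padded to 32 bits, is 0xEA137AF7.
Split into bytes (most-significant first): EA 13 7A F7.
Big-endian stores the most-significant byte at the lowest address.
So the memory order matches the most-significant-first order: EA 13 7A F7.

EA 13 7A F7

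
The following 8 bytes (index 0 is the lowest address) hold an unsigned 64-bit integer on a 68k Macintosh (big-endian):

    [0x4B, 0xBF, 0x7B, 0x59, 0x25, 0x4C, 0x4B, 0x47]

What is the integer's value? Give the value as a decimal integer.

Big-endian stores the most-significant byte at the lowest address.
The bytes are already most-significant first: 0x4BBF7B59254C4B47.
0x4BBF7B59254C4B47 = 5458216896204393287.

5458216896204393287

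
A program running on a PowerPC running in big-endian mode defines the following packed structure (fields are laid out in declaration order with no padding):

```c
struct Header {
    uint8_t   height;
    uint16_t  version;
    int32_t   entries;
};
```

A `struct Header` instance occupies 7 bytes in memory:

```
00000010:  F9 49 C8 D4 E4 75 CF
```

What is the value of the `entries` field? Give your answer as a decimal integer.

`entries` follows `height` (1 B), `version` (2 B), so it starts at offset 1 + 2 = 3 and occupies 4 bytes.
Bytes at offsets 3..6: D4 E4 75 CF.
Big-endian stores the most-significant byte at the lowest address.
The bytes are already most-significant first: 0xD4E475CF.
Top bit is set, so as a signed 32-bit value this is 0xD4E475CF − 2^32 = -723225137.

-723225137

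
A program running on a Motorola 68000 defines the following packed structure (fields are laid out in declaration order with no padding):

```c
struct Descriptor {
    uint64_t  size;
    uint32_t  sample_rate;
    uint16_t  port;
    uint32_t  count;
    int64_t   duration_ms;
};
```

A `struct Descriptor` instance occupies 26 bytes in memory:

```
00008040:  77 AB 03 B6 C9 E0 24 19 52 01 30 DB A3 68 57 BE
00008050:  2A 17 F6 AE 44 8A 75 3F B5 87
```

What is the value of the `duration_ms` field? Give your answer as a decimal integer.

`duration_ms` follows `size` (8 B), `sample_rate` (4 B), `port` (2 B), `count` (4 B), so it starts at offset 8 + 4 + 2 + 4 = 18 and occupies 8 bytes.
Bytes at offsets 18..25: F6 AE 44 8A 75 3F B5 87.
In big-endian order the high byte comes first in memory.
The bytes are already most-significant first: 0xF6AE448A753FB587.
Top bit is set, so as a signed 64-bit value this is 0xF6AE448A753FB587 − 2^64 = -671523932968340089.

-671523932968340089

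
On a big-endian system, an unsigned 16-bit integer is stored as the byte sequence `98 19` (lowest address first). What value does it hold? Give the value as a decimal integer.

38937

In big-endian order the high byte comes first in memory.
The bytes are already most-significant first: 0x9819.
0x9819 = 38937.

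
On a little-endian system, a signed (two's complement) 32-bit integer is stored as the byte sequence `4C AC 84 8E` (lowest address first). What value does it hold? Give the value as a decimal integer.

-1903907764

Little-endian stores the least-significant byte at the lowest address.
Reassemble most-significant byte first: 8E 84 AC 4C → 0x8E84AC4C.
Top bit is set, so as a signed 32-bit value this is 0x8E84AC4C − 2^32 = -1903907764.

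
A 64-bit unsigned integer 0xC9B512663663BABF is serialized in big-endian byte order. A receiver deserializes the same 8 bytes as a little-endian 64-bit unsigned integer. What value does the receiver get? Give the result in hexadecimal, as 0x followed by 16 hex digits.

Stored big-endian, the bytes at ascending addresses are C9 B5 12 66 36 63 BA BF.
Read back as little-endian, the first byte is least significant, giving 0xBFBA63366612B5C9.

0xBFBA63366612B5C9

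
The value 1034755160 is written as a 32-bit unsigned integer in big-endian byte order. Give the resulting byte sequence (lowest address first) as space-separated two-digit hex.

1034755160 in hexadecimal, padded to 32 bits, is 0x3DAD1C58.
Split into bytes (most-significant first): 3D AD 1C 58.
In big-endian order the high byte comes first in memory.
So the memory order matches the most-significant-first order: 3D AD 1C 58.

3D AD 1C 58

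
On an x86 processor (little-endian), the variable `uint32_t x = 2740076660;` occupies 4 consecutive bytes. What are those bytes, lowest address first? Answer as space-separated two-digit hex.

74 40 52 A3

2740076660 in hexadecimal, padded to 32 bits, is 0xA3524074.
Split into bytes (most-significant first): A3 52 40 74.
Little-endian: lowest address holds the least-significant byte.
So at ascending addresses the bytes are 74 40 52 A3.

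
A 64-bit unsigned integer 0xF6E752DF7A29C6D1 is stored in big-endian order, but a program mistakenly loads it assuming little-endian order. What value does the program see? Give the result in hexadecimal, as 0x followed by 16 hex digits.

0xD1C6297ADF52E7F6

Stored big-endian, the bytes at ascending addresses are F6 E7 52 DF 7A 29 C6 D1.
Read back as little-endian, the first byte is least significant, giving 0xD1C6297ADF52E7F6.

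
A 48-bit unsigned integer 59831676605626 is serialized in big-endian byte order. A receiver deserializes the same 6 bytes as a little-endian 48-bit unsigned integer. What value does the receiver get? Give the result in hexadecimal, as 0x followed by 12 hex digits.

59831676605626 in 48-bit hexadecimal is 0x366AA5D494BA.
Stored big-endian, the bytes at ascending addresses are 36 6A A5 D4 94 BA.
Read back as little-endian, the first byte is least significant, giving 0xBA94D4A56A36.

0xBA94D4A56A36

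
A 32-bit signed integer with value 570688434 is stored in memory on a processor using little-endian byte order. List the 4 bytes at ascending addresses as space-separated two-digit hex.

B2 03 04 22

570688434 in hexadecimal, padded to 32 bits, is 0x220403B2.
Split into bytes (most-significant first): 22 04 03 B2.
Little-endian stores the least-significant byte at the lowest address.
So at ascending addresses the bytes are B2 03 04 22.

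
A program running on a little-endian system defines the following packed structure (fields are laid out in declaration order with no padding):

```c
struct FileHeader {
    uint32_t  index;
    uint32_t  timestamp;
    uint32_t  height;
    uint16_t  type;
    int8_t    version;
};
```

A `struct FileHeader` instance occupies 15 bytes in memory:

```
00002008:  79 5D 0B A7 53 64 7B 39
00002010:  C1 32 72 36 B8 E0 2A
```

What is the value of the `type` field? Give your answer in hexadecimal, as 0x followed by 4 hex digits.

`type` follows `index` (4 B), `timestamp` (4 B), `height` (4 B), so it starts at offset 4 + 4 + 4 = 12 and occupies 2 bytes.
Bytes at offsets 12..13: B8 E0.
Little-endian stores the least-significant byte at the lowest address.
Reassemble most-significant byte first: E0 B8 → 0xE0B8.

0xE0B8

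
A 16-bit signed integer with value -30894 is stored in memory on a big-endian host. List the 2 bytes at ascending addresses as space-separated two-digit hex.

Two's complement of -30894 in 16 bits: 30894 = 0x78AE; invert → 0x8751; add 1 → 0x8752.
Split into bytes (most-significant first): 87 52.
In big-endian order the high byte comes first in memory.
So the memory order matches the most-significant-first order: 87 52.

87 52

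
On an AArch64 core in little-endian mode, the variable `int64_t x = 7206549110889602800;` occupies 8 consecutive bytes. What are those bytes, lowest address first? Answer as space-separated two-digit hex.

F0 5E FB 02 3C CE 02 64

7206549110889602800 in hexadecimal, padded to 64 bits, is 0x6402CE3C02FB5EF0.
Split into bytes (most-significant first): 64 02 CE 3C 02 FB 5E F0.
Little-endian stores the least-significant byte at the lowest address.
So at ascending addresses the bytes are F0 5E FB 02 3C CE 02 64.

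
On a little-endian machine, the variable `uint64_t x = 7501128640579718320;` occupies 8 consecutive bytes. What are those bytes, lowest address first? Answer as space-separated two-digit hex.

7501128640579718320 in hexadecimal, padded to 64 bits, is 0x68195CC184434CB0.
Split into bytes (most-significant first): 68 19 5C C1 84 43 4C B0.
In little-endian order the low byte comes first in memory.
So at ascending addresses the bytes are B0 4C 43 84 C1 5C 19 68.

B0 4C 43 84 C1 5C 19 68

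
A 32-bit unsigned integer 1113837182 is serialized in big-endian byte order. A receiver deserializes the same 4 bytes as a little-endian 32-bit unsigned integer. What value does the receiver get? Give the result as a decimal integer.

1113837182 in 32-bit hexadecimal is 0x4263CE7E.
Stored big-endian, the bytes at ascending addresses are 42 63 CE 7E.
Read back as little-endian, the first byte is least significant, giving 0x7ECE6342.
0x7ECE6342 = 2127455042.

2127455042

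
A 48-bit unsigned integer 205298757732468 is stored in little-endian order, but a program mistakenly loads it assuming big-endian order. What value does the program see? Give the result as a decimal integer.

127579987621818

205298757732468 in 48-bit hexadecimal is 0xBAB7D7870874.
Stored little-endian, the bytes at ascending addresses are 74 08 87 D7 B7 BA.
Read back as big-endian, the last byte is least significant, giving 0x740887D7B7BA.
0x740887D7B7BA = 127579987621818.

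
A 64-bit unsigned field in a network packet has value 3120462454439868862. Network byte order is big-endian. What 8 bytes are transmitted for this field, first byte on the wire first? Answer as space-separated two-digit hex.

2B 4E 1C 11 C3 D4 F9 BE

3120462454439868862 in hexadecimal, padded to 64 bits, is 0x2B4E1C11C3D4F9BE.
Split into bytes (most-significant first): 2B 4E 1C 11 C3 D4 F9 BE.
In big-endian order the high byte comes first in memory.
So the memory order matches the most-significant-first order: 2B 4E 1C 11 C3 D4 F9 BE.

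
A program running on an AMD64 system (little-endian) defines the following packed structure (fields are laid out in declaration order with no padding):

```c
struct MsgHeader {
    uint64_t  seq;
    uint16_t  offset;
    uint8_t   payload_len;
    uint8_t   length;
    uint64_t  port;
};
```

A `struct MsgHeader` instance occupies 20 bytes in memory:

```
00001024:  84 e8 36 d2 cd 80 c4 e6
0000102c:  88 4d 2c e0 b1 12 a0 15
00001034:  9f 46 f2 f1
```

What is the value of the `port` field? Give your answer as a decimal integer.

17434074756581167793

`port` follows `seq` (8 B), `offset` (2 B), `payload_len` (1 B), `length` (1 B), so it starts at offset 8 + 2 + 1 + 1 = 12 and occupies 8 bytes.
Bytes at offsets 12..19: B1 12 A0 15 9F 46 F2 F1.
Little-endian stores the least-significant byte at the lowest address.
Reassemble most-significant byte first: F1 F2 46 9F 15 A0 12 B1 → 0xF1F2469F15A012B1.
0xF1F2469F15A012B1 = 17434074756581167793.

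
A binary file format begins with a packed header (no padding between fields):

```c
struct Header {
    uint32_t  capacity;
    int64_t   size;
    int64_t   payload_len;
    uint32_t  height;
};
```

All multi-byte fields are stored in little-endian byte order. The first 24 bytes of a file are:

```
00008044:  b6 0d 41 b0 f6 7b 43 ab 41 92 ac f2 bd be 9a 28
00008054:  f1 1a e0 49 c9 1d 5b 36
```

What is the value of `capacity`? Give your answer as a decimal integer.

2957053366

`capacity` is the first field, at byte offset 0, occupying 4 bytes.
Bytes at offsets 0..3: B6 0D 41 B0.
Little-endian stores the least-significant byte at the lowest address.
Reassemble most-significant byte first: B0 41 0D B6 → 0xB0410DB6.
0xB0410DB6 = 2957053366.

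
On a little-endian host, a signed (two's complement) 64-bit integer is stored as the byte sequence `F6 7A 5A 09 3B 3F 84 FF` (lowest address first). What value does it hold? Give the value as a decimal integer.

-34833374319576330

Little-endian stores the least-significant byte at the lowest address.
Reassemble most-significant byte first: FF 84 3F 3B 09 5A 7A F6 → 0xFF843F3B095A7AF6.
Top bit is set, so as a signed 64-bit value this is 0xFF843F3B095A7AF6 − 2^64 = -34833374319576330.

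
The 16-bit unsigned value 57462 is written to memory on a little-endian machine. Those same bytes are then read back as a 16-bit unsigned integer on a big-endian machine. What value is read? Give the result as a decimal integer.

57462 in 16-bit hexadecimal is 0xE076.
Stored little-endian, the bytes at ascending addresses are 76 E0.
Read back as big-endian, the last byte is least significant, giving 0x76E0.
0x76E0 = 30432.

30432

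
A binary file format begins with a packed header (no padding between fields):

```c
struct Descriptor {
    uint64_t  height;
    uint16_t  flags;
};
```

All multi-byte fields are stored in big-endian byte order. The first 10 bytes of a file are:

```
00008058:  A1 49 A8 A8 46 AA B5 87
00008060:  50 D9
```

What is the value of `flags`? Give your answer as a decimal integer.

20697

`flags` follows `height` (8 bytes), so it starts at byte offset 8 and occupies 2 bytes.
Bytes at offsets 8..9: 50 D9.
In big-endian order the high byte comes first in memory.
The bytes are already most-significant first: 0x50D9.
0x50D9 = 20697.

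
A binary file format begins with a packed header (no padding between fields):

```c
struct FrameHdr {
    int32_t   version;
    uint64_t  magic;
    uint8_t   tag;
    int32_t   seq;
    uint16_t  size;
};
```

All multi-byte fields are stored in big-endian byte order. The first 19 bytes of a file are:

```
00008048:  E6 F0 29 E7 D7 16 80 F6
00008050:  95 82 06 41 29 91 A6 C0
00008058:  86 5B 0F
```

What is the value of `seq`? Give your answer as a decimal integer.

`seq` follows `version` (4 B), `magic` (8 B), `tag` (1 B), so it starts at offset 4 + 8 + 1 = 13 and occupies 4 bytes.
Bytes at offsets 13..16: 91 A6 C0 86.
In big-endian order the high byte comes first in memory.
The bytes are already most-significant first: 0x91A6C086.
Top bit is set, so as a signed 32-bit value this is 0x91A6C086 − 2^32 = -1851342714.

-1851342714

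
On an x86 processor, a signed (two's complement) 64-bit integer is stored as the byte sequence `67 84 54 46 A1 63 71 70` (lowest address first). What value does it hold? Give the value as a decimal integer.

8102366748937061479

In little-endian order the low byte comes first in memory.
Reassemble most-significant byte first: 70 71 63 A1 46 54 84 67 → 0x707163A146548467.
0x707163A146548467 = 8102366748937061479.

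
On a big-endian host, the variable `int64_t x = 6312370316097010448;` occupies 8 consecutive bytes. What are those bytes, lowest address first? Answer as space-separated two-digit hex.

57 9A 0B 5B AD AE BB 10

6312370316097010448 in hexadecimal, padded to 64 bits, is 0x579A0B5BADAEBB10.
Split into bytes (most-significant first): 57 9A 0B 5B AD AE BB 10.
Big-endian stores the most-significant byte at the lowest address.
So the memory order matches the most-significant-first order: 57 9A 0B 5B AD AE BB 10.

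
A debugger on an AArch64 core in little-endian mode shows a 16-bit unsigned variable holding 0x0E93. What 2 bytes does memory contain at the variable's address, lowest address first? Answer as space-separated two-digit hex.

Split into bytes (most-significant first): 0E 93.
In little-endian order the low byte comes first in memory.
So at ascending addresses the bytes are 93 0E.

93 0E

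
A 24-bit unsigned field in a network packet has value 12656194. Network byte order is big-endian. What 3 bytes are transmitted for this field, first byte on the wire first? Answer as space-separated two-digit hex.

12656194 in hexadecimal, padded to 24 bits, is 0xC11E42.
Split into bytes (most-significant first): C1 1E 42.
Big-endian stores the most-significant byte at the lowest address.
So the memory order matches the most-significant-first order: C1 1E 42.

C1 1E 42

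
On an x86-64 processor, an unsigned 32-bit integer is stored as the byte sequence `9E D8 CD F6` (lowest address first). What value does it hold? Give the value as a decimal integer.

Little-endian: lowest address holds the least-significant byte.
Reassemble most-significant byte first: F6 CD D8 9E → 0xF6CDD89E.
0xF6CDD89E = 4140685470.

4140685470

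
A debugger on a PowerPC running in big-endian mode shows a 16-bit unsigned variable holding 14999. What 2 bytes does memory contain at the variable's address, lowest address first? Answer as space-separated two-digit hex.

3A 97

14999 in hexadecimal, padded to 16 bits, is 0x3A97.
Split into bytes (most-significant first): 3A 97.
Big-endian stores the most-significant byte at the lowest address.
So the memory order matches the most-significant-first order: 3A 97.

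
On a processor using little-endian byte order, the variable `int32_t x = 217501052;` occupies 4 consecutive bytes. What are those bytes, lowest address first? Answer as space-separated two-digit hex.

217501052 in hexadecimal, padded to 32 bits, is 0x0CF6CD7C.
Split into bytes (most-significant first): 0C F6 CD 7C.
Little-endian: lowest address holds the least-significant byte.
So at ascending addresses the bytes are 7C CD F6 0C.

7C CD F6 0C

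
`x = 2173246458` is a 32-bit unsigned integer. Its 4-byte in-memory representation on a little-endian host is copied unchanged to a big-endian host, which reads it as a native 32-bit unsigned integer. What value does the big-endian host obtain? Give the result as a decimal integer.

2173246458 in 32-bit hexadecimal is 0x81891BFA.
Stored little-endian, the bytes at ascending addresses are FA 1B 89 81.
Read back as big-endian, the last byte is least significant, giving 0xFA1B8981.
0xFA1B8981 = 4196108673.

4196108673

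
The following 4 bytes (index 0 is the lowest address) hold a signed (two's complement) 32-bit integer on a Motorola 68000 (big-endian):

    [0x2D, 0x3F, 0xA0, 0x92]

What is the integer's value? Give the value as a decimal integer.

In big-endian order the high byte comes first in memory.
The bytes are already most-significant first: 0x2D3FA092.
0x2D3FA092 = 759144594.

759144594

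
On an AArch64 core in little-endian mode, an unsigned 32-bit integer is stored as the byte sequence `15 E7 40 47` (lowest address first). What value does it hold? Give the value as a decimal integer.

1195435797

In little-endian order the low byte comes first in memory.
Reassemble most-significant byte first: 47 40 E7 15 → 0x4740E715.
0x4740E715 = 1195435797.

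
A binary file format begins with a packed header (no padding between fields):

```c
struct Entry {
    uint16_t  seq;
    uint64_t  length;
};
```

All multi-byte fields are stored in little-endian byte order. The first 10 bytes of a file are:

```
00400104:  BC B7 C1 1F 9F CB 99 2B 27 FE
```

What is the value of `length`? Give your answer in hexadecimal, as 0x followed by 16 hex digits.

0xFE272B99CB9F1FC1

`length` follows `seq` (2 bytes), so it starts at byte offset 2 and occupies 8 bytes.
Bytes at offsets 2..9: C1 1F 9F CB 99 2B 27 FE.
Little-endian: lowest address holds the least-significant byte.
Reassemble most-significant byte first: FE 27 2B 99 CB 9F 1F C1 → 0xFE272B99CB9F1FC1.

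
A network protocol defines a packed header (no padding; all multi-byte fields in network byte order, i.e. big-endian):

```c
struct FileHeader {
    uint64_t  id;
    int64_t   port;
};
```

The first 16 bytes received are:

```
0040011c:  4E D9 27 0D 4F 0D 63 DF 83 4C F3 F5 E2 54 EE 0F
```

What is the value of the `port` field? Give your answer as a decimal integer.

-8985538919121228273

`port` follows `id` (8 bytes), so it starts at byte offset 8 and occupies 8 bytes.
Bytes at offsets 8..15: 83 4C F3 F5 E2 54 EE 0F.
Big-endian stores the most-significant byte at the lowest address.
The bytes are already most-significant first: 0x834CF3F5E254EE0F.
Top bit is set, so as a signed 64-bit value this is 0x834CF3F5E254EE0F − 2^64 = -8985538919121228273.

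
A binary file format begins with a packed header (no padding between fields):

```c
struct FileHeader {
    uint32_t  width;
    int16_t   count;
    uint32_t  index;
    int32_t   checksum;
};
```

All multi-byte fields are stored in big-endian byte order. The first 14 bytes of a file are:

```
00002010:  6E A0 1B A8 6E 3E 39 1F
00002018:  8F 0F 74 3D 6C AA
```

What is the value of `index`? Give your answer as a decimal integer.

958369551

`index` follows `width` (4 B), `count` (2 B), so it starts at offset 4 + 2 = 6 and occupies 4 bytes.
Bytes at offsets 6..9: 39 1F 8F 0F.
In big-endian order the high byte comes first in memory.
The bytes are already most-significant first: 0x391F8F0F.
0x391F8F0F = 958369551.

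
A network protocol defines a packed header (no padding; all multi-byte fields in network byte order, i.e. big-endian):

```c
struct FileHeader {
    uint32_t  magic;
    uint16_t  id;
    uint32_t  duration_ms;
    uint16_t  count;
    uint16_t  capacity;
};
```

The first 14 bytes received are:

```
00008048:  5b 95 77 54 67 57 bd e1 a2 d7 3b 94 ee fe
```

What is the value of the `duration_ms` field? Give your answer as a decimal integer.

`duration_ms` follows `magic` (4 B), `id` (2 B), so it starts at offset 4 + 2 = 6 and occupies 4 bytes.
Bytes at offsets 6..9: BD E1 A2 D7.
Big-endian stores the most-significant byte at the lowest address.
The bytes are already most-significant first: 0xBDE1A2D7.
0xBDE1A2D7 = 3185681111.

3185681111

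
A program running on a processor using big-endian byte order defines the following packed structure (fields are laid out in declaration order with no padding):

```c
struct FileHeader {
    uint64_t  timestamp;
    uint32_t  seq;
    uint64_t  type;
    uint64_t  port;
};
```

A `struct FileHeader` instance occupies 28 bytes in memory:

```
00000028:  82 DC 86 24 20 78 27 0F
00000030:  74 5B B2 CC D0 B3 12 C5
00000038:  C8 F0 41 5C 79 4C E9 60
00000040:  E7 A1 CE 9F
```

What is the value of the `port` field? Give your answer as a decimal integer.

`port` follows `timestamp` (8 B), `seq` (4 B), `type` (8 B), so it starts at offset 8 + 4 + 8 = 20 and occupies 8 bytes.
Bytes at offsets 20..27: 79 4C E9 60 E7 A1 CE 9F.
In big-endian order the high byte comes first in memory.
The bytes are already most-significant first: 0x794CE960E7A1CE9F.
0x794CE960E7A1CE9F = 8740617579231563423.

8740617579231563423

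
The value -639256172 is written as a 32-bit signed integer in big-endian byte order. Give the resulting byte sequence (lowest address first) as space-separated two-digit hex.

D9 E5 B9 94

Two's complement of -639256172 in 32 bits: 639256172 = 0x261A466C; invert → 0xD9E5B993; add 1 → 0xD9E5B994.
Split into bytes (most-significant first): D9 E5 B9 94.
In big-endian order the high byte comes first in memory.
So the memory order matches the most-significant-first order: D9 E5 B9 94.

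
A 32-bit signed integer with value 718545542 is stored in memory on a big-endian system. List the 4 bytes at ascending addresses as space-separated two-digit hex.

718545542 in hexadecimal, padded to 32 bits, is 0x2AD42286.
Split into bytes (most-significant first): 2A D4 22 86.
Big-endian stores the most-significant byte at the lowest address.
So the memory order matches the most-significant-first order: 2A D4 22 86.

2A D4 22 86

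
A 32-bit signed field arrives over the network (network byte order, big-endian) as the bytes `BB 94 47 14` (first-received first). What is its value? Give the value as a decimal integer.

-1147910380

In big-endian order the high byte comes first in memory.
The bytes are already most-significant first: 0xBB944714.
Top bit is set, so as a signed 32-bit value this is 0xBB944714 − 2^32 = -1147910380.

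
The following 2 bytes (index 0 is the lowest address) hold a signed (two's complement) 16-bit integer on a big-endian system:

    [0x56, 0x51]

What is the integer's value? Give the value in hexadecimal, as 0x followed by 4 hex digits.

Big-endian: lowest address holds the most-significant byte.
The bytes are already most-significant first: 0x5651.

0x5651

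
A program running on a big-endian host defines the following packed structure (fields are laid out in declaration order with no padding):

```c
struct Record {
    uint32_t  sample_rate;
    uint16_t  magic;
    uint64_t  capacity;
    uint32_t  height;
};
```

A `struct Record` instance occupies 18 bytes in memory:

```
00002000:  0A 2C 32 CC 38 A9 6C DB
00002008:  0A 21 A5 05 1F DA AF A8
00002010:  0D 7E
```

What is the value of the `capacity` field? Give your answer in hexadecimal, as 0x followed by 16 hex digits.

`capacity` follows `sample_rate` (4 B), `magic` (2 B), so it starts at offset 4 + 2 = 6 and occupies 8 bytes.
Bytes at offsets 6..13: 6C DB 0A 21 A5 05 1F DA.
In big-endian order the high byte comes first in memory.
The bytes are already most-significant first: 0x6CDB0A21A5051FDA.

0x6CDB0A21A5051FDA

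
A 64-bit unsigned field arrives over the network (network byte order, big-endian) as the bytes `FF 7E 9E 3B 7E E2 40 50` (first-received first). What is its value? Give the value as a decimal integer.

18410326305106182224

In big-endian order the high byte comes first in memory.
The bytes are already most-significant first: 0xFF7E9E3B7EE24050.
0xFF7E9E3B7EE24050 = 18410326305106182224.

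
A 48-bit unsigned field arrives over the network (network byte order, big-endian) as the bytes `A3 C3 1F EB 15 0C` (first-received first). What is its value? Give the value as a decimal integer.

180058449450252

Big-endian: lowest address holds the most-significant byte.
The bytes are already most-significant first: 0xA3C31FEB150C.
0xA3C31FEB150C = 180058449450252.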